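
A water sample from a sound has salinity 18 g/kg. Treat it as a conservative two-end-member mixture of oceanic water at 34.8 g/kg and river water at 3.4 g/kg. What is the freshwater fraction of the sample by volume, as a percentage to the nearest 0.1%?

Let f be the freshwater fraction. Salt balance per unit volume:
f×3.4 + (1−f)×34.8 = 18
f = (34.8 − 18) / (34.8 − 3.4) = 16.8/31.4 = 0.535

53.5%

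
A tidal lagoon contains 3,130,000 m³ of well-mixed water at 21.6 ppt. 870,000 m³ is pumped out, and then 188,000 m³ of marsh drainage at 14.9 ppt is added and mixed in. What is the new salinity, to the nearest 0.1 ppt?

21.1 ppt

Remaining after removal: 2,260,000 m³ at 21.6 ppt (salt = 48,816,000)
After addition: salt = 48,816,000 + 188,000×14.9 = 51,617,200; volume = 2,448,000 m³
S = 51,617,200 / 2,448,000 = 21.0855 ppt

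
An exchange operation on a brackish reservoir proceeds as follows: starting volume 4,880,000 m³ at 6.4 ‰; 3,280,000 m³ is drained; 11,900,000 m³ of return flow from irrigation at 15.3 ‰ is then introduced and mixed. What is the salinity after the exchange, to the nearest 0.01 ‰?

Remaining after removal: 1,600,000 m³ at 6.4 ‰ (salt = 10,240,000)
After addition: salt = 10,240,000 + 11,900,000×15.3 = 192,310,000; volume = 13,500,000 m³
S = 192,310,000 / 13,500,000 = 14.2452 ‰

14.25 ‰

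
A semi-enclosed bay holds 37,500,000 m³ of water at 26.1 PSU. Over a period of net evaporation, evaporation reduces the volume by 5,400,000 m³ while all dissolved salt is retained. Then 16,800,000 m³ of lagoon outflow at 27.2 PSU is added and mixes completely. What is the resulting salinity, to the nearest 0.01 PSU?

29.36 PSU

After evaporation: salt = 37,500,000×26.1 = 978,750,000; volume = 37,500,000 − 5,400,000 = 32,100,000 m³
After mixing: salt = 978,750,000 + 16,800,000×27.2 = 1,435,710,000; volume = 32,100,000 + 16,800,000 = 48,900,000 m³
S = 1,435,710,000 / 48,900,000 = 29.3601 PSU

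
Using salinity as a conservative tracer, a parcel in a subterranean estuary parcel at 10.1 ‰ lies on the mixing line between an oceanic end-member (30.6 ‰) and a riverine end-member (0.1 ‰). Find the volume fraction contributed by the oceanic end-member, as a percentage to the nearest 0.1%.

Let g be the oceanic fraction. Salt balance per unit volume:
g×30.6 + (1−g)×0.1 = 10.1
g = (10.1 − 0.1) / (30.6 − 0.1) = 10/30.5 = 0.3279

32.8%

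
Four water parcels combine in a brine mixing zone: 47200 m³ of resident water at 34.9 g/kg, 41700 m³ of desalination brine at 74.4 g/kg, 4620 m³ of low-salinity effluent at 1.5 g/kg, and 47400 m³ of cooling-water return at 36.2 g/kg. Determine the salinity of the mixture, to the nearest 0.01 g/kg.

45.93 g/kg

Mass of salt is conserved:
salt = 47,200×34.9 + 41,700×74.4 + 4,620×1.5 + 47,400×36.2 = 1,647,280 + 3,102,480 + 6,930 + 1,715,880 = 6,472,570
volume = 47,200 + 41,700 + 4,620 + 47,400 = 140,920 m³
S = 6,472,570 / 140,920 = 45.9308 g/kg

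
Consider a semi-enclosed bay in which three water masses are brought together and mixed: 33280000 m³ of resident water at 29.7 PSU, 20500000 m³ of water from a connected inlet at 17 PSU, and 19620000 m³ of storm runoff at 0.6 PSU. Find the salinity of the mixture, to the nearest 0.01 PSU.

Total salt / total volume:
salt = 33,280,000×29.7 + 20,500,000×17 + 19,620,000×0.6 = 988,416,000 + 348,500,000 + 11,772,000 = 1,348,688,000
volume = 33,280,000 + 20,500,000 + 19,620,000 = 73,400,000 m³
S = 1,348,688,000 / 73,400,000 = 18.3745 PSU

18.37 PSU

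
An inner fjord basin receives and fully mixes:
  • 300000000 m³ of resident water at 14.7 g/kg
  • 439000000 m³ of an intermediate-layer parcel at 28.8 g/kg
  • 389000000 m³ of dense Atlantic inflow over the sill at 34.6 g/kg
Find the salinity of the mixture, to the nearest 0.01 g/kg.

Conserving salt mass:
salt = 300,000,000×14.7 + 439,000,000×28.8 + 389,000,000×34.6 = 4,410,000,000 + 12,643,200,000 + 13,459,400,000 = 30,512,600,000
volume = 300,000,000 + 439,000,000 + 389,000,000 = 1,128,000,000 m³
S = 30,512,600,000 / 1,128,000,000 = 27.0502 g/kg

27.05 g/kg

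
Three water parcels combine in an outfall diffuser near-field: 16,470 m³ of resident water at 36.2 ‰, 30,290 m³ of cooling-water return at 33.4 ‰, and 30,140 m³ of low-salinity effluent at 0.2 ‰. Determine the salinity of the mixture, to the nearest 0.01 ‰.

20.99 ‰

Conserving salt mass:
salt = 16,470×36.2 + 30,290×33.4 + 30,140×0.2 = 596,214 + 1,011,686 + 6,028 = 1,613,928
volume = 16,470 + 30,290 + 30,140 = 76,900 m³
S = 1,613,928 / 76,900 = 20.9874 ‰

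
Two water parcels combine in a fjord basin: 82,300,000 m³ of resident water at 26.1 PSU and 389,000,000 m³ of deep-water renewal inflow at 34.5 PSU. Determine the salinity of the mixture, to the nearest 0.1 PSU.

33.0 PSU

Total salt / total volume:
salt = 82,300,000×26.1 + 389,000,000×34.5 = 2,148,030,000 + 13,420,500,000 = 15,568,530,000
volume = 82,300,000 + 389,000,000 = 471,300,000 m³
S = 15,568,530,000 / 471,300,000 = 33.033 PSU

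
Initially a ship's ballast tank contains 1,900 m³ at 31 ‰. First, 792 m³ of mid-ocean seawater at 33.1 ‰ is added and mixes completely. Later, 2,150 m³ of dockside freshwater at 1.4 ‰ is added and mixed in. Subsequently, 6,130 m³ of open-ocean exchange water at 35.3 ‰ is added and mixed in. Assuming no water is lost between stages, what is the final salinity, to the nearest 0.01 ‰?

27.75 ‰

Conserving salt mass:
Initial salt = 1,900×31 = 58,900
After stage 1: salt = 58,900 + 792×33.1 = 85,115.2; volume = 2,692 m³; S = 31.618 ‰
After stage 2: salt = 85,115.2 + 2,150×1.4 = 88,125.2; volume = 4,842 m³; S = 18.2 ‰
After stage 3: salt = 88,125.2 + 6,130×35.3 = 304,514.2; volume = 10,972 m³
S = 304,514.2 / 10,972 = 27.7538 ‰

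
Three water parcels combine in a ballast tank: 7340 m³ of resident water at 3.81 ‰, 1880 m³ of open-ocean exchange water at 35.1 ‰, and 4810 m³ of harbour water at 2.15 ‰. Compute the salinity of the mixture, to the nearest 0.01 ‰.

Mass of salt is conserved:
salt = 7,340×3.81 + 1,880×35.1 + 4,810×2.15 = 27,965.4 + 65,988 + 10,341.5 = 104,294.9
volume = 7,340 + 1,880 + 4,810 = 14,030 m³
S = 104,294.9 / 14,030 = 7.4337 ‰

7.43 ‰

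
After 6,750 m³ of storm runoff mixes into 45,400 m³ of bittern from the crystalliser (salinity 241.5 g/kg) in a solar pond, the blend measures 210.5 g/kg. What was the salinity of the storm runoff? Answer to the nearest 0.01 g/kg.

Salt balance: 45,400×241.5 + 6,750×S = 52,150×210.5
10,964,100 + 6,750·S = 10,977,575
S = (10,977,575 − 10,964,100) / 6,750 = 1.9963 g/kg

2.00 g/kg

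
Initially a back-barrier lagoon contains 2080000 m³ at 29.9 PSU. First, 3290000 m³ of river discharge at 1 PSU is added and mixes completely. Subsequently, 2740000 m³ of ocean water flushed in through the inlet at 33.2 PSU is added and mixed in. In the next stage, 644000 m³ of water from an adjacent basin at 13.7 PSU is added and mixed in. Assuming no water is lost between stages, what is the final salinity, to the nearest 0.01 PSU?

18.88 PSU

Total salt / total volume:
Initial salt = 2,080,000×29.9 = 62,192,000
After stage 1: salt = 62,192,000 + 3,290,000×1 = 65,482,000; volume = 5,370,000 m³; S = 12.194 PSU
After stage 2: salt = 65,482,000 + 2,740,000×33.2 = 156,450,000; volume = 8,110,000 m³; S = 19.291 PSU
After stage 3: salt = 156,450,000 + 644,000×13.7 = 165,272,800; volume = 8,754,000 m³
S = 165,272,800 / 8,754,000 = 18.8797 PSU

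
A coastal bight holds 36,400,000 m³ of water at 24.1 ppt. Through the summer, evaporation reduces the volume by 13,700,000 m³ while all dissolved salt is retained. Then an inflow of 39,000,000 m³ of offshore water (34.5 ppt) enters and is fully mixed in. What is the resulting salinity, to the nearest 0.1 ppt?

After evaporation: salt = 36,400,000×24.1 = 877,240,000; volume = 36,400,000 − 13,700,000 = 22,700,000 m³
After mixing: salt = 877,240,000 + 39,000,000×34.5 = 2,222,740,000; volume = 22,700,000 + 39,000,000 = 61,700,000 m³
S = 2,222,740,000 / 61,700,000 = 36.025 ppt

36.0 ppt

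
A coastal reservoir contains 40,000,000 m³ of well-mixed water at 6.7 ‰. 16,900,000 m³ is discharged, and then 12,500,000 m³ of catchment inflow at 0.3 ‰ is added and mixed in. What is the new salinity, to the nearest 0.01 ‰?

Remaining after removal: 23,100,000 m³ at 6.7 ‰ (salt = 154,770,000)
After addition: salt = 154,770,000 + 12,500,000×0.3 = 158,520,000; volume = 35,600,000 m³
S = 158,520,000 / 35,600,000 = 4.4528 ‰

4.45 ‰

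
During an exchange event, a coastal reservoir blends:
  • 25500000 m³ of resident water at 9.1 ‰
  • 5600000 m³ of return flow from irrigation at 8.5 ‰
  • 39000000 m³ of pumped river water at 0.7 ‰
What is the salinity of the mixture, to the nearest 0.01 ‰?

4.38 ‰

Conserving salt mass:
salt = 25,500,000×9.1 + 5,600,000×8.5 + 39,000,000×0.7 = 232,050,000 + 47,600,000 + 27,300,000 = 306,950,000
volume = 25,500,000 + 5,600,000 + 39,000,000 = 70,100,000 m³
S = 306,950,000 / 70,100,000 = 4.3787 ‰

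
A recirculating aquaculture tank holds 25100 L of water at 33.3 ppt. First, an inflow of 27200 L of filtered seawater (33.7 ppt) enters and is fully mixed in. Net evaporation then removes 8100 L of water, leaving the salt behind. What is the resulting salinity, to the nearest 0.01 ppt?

39.65 ppt

After mixing: salt = 25,100×33.3 + 27,200×33.7 = 1,752,470; volume = 52,300 L
After evaporation: salt unchanged = 1,752,470; volume = 52,300 − 8,100 = 44,200 L
S = 1,752,470 / 44,200 = 39.6486 ppt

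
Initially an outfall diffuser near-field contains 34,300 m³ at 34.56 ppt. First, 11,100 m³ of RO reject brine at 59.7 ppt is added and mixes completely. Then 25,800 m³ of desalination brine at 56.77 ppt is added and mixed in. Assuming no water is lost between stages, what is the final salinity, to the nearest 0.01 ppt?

Weighted by volume,
Initial salt = 34,300×34.56 = 1,185,408
After stage 1: salt = 1,185,408 + 11,100×59.7 = 1,848,078; volume = 45,400 m³; S = 40.707 ppt
After stage 2: salt = 1,848,078 + 25,800×56.77 = 3,312,744; volume = 71,200 m³
S = 3,312,744 / 71,200 = 46.5273 ppt

46.53 ppt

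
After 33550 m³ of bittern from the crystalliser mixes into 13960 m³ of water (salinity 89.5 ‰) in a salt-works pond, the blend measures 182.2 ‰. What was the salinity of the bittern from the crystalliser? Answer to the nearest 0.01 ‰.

220.77 ‰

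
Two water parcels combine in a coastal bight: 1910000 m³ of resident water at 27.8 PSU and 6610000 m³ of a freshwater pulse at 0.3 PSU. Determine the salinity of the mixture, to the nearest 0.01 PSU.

6.46 PSU

Total salt / total volume:
salt = 1,910,000×27.8 + 6,610,000×0.3 = 53,098,000 + 1,983,000 = 55,081,000
volume = 1,910,000 + 6,610,000 = 8,520,000 m³
S = 55,081,000 / 8,520,000 = 6.4649 PSU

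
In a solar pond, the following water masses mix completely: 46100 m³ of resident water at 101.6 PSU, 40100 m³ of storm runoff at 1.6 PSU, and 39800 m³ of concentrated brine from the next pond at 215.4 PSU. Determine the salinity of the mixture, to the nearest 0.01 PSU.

Total salt / total volume:
salt = 46,100×101.6 + 40,100×1.6 + 39,800×215.4 = 4,683,760 + 64,160 + 8,572,920 = 13,320,840
volume = 46,100 + 40,100 + 39,800 = 126,000 m³
S = 13,320,840 / 126,000 = 105.721 PSU

105.72 PSU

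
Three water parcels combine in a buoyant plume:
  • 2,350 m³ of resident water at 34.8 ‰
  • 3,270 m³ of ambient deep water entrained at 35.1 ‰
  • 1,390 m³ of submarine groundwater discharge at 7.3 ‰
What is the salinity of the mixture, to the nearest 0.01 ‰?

Total salt / total volume:
salt = 2,350×34.8 + 3,270×35.1 + 1,390×7.3 = 81,780 + 114,777 + 10,147 = 206,704
volume = 2,350 + 3,270 + 1,390 = 7,010 m³
S = 206,704 / 7,010 = 29.487 ‰

29.49 ‰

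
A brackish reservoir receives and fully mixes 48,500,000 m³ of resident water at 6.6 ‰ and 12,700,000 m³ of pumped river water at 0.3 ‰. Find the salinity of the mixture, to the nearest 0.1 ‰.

By conservation of dissolved salt,
salt = 48,500,000×6.6 + 12,700,000×0.3 = 320,100,000 + 3,810,000 = 323,910,000
volume = 48,500,000 + 12,700,000 = 61,200,000 m³
S = 323,910,000 / 61,200,000 = 5.293 ‰

5.3 ‰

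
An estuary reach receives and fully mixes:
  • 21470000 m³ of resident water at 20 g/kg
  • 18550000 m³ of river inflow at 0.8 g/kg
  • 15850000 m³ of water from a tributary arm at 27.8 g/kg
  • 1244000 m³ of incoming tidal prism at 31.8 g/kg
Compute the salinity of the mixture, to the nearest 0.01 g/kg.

16.19 g/kg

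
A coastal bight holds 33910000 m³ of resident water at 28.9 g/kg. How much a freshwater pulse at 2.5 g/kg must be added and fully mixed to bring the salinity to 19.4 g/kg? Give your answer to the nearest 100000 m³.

Salt balance: 33,910,000×28.9 + V×2.5 = (33,910,000+V)×19.4
979,999,000 + 2.5V = 657,854,000 + 19.4V
322,145,000 = 16.9V
V = 19,061,834.32 m³

19100000 m³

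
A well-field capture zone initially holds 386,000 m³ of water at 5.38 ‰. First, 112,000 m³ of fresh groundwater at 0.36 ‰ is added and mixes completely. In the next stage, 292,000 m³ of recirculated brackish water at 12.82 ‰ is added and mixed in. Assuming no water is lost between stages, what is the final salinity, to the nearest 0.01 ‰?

7.42 ‰

Conserving salt mass:
Initial salt = 386,000×5.38 = 2,076,680
After stage 1: salt = 2,076,680 + 112,000×0.36 = 2,117,000; volume = 498,000 m³; S = 4.251 ‰
After stage 2: salt = 2,117,000 + 292,000×12.82 = 5,860,440; volume = 790,000 m³
S = 5,860,440 / 790,000 = 7.4183 ‰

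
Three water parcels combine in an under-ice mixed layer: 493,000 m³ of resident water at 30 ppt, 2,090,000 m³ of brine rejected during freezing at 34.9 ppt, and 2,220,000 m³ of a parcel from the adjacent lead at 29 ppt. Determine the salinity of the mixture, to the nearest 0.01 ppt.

31.67 ppt

Mass of salt is conserved:
salt = 493,000×30 + 2,090,000×34.9 + 2,220,000×29 = 14,790,000 + 72,941,000 + 64,380,000 = 152,111,000
volume = 493,000 + 2,090,000 + 2,220,000 = 4,803,000 m³
S = 152,111,000 / 4,803,000 = 31.67 ppt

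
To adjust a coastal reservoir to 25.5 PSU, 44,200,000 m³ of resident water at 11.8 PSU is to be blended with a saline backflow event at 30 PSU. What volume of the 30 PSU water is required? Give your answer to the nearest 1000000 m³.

Salt balance: 44,200,000×11.8 + V×30 = (44,200,000+V)×25.5
521,560,000 + 30V = 1,127,100,000 + 25.5V
605,540,000 = 4.5V
V = 134,564,444.44 m³

135000000 m³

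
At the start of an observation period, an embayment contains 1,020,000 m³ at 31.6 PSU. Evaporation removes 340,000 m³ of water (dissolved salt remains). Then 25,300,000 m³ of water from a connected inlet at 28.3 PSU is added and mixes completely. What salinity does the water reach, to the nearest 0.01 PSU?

After evaporation: salt = 1,020,000×31.6 = 32,232,000; volume = 1,020,000 − 340,000 = 680,000 m³
After mixing: salt = 32,232,000 + 25,300,000×28.3 = 748,222,000; volume = 680,000 + 25,300,000 = 25,980,000 m³
S = 748,222,000 / 25,980,000 = 28.7999 PSU

28.80 PSU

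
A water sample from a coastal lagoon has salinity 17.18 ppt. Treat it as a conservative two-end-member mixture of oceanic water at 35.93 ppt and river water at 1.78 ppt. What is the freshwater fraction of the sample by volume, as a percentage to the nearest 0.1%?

54.9%

Let f be the freshwater fraction. Salt balance per unit volume:
f×1.78 + (1−f)×35.93 = 17.18
f = (35.93 − 17.18) / (35.93 − 1.78) = 18.75/34.15 = 0.549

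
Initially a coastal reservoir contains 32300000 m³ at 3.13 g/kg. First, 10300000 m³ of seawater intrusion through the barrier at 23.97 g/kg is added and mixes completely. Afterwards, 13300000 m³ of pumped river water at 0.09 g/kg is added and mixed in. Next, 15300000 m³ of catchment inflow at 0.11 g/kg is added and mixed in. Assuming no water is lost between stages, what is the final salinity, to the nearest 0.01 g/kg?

Weighted by volume,
Initial salt = 32,300,000×3.13 = 101,099,000
After stage 1: salt = 101,099,000 + 10,300,000×23.97 = 347,990,000; volume = 42,600,000 m³; S = 8.169 g/kg
After stage 2: salt = 347,990,000 + 13,300,000×0.09 = 349,187,000; volume = 55,900,000 m³; S = 6.247 g/kg
After stage 3: salt = 349,187,000 + 15,300,000×0.11 = 350,870,000; volume = 71,200,000 m³
S = 350,870,000 / 71,200,000 = 4.9279 g/kg

4.93 g/kg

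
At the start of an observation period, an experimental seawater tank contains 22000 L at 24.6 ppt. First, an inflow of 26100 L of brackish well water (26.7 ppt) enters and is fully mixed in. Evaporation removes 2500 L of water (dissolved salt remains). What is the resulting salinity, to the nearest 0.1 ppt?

After mixing: salt = 22,000×24.6 + 26,100×26.7 = 1,238,070; volume = 48,100 L
After evaporation: salt unchanged = 1,238,070; volume = 48,100 − 2,500 = 45,600 L
S = 1,238,070 / 45,600 = 27.1507 ppt

27.2 ppt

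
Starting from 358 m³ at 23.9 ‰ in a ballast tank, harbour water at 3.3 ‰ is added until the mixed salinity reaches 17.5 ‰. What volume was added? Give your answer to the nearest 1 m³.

Salt balance: 358×23.9 + V×3.3 = (358+V)×17.5
8,556.2 + 3.3V = 6,265 + 17.5V
2,291.2 = 14.2V
V = 161.35 m³

161 m³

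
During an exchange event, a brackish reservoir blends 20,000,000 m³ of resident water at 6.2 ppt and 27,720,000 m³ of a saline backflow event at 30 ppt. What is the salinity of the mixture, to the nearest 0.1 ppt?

20.0 ppt

Weighted by volume,
salt = 20,000,000×6.2 + 27,720,000×30 = 124,000,000 + 831,600,000 = 955,600,000
volume = 20,000,000 + 27,720,000 = 47,720,000 m³
S = 955,600,000 / 47,720,000 = 20.025 ppt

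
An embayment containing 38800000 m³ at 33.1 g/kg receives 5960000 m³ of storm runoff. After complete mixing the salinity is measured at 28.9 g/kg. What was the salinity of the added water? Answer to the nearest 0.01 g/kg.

Salt balance: 38,800,000×33.1 + 5,960,000×S = 44,760,000×28.9
1,284,280,000 + 5,960,000·S = 1,293,564,000
S = (1,293,564,000 − 1,284,280,000) / 5,960,000 = 1.5577 g/kg

1.56 g/kg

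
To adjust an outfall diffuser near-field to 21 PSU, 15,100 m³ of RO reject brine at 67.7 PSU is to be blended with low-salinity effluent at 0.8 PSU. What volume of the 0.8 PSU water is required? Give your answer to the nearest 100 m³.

Salt balance: 15,100×67.7 + V×0.8 = (15,100+V)×21
1,022,270 + 0.8V = 317,100 + 21V
705,170 = 20.2V
V = 34,909.41 m³

34900 m³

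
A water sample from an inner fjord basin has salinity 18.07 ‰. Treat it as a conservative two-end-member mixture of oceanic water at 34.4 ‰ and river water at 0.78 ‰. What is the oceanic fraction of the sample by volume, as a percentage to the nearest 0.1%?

51.4%

Let g be the oceanic fraction. Salt balance per unit volume:
g×34.4 + (1−g)×0.78 = 18.07
g = (18.07 − 0.78) / (34.4 − 0.78) = 17.29/33.62 = 0.5143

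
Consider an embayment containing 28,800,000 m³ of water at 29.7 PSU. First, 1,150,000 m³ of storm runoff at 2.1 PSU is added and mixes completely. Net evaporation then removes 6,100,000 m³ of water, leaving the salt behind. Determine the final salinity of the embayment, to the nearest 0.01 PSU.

After mixing: salt = 28,800,000×29.7 + 1,150,000×2.1 = 857,775,000; volume = 29,950,000 m³
After evaporation: salt unchanged = 857,775,000; volume = 29,950,000 − 6,100,000 = 23,850,000 m³
S = 857,775,000 / 23,850,000 = 35.9654 PSU

35.97 PSU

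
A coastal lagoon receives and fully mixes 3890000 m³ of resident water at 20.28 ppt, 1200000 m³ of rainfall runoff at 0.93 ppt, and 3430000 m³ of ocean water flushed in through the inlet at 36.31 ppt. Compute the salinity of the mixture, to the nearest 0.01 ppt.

Conserving salt mass:
salt = 3,890,000×20.28 + 1,200,000×0.93 + 3,430,000×36.31 = 78,889,200 + 1,116,000 + 124,543,300 = 204,548,500
volume = 3,890,000 + 1,200,000 + 3,430,000 = 8,520,000 m³
S = 204,548,500 / 8,520,000 = 24.008 ppt

24.01 ppt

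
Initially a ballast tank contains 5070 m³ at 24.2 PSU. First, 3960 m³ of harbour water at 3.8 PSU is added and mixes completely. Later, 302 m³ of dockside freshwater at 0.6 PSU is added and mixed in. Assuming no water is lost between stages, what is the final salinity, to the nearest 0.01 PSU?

By conservation of dissolved salt,
Initial salt = 5,070×24.2 = 122,694
After stage 1: salt = 122,694 + 3,960×3.8 = 137,742; volume = 9,030 m³; S = 15.254 PSU
After stage 2: salt = 137,742 + 302×0.6 = 137,923.2; volume = 9,332 m³
S = 137,923.2 / 9,332 = 14.7796 PSU

14.78 PSU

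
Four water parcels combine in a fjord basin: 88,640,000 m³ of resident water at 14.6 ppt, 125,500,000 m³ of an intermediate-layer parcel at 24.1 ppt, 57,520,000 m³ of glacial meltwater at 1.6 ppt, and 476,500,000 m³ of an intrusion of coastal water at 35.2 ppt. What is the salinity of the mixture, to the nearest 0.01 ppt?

Weighted by volume,
salt = 88,640,000×14.6 + 125,500,000×24.1 + 57,520,000×1.6 + 476,500,000×35.2 = 1,294,144,000 + 3,024,550,000 + 92,032,000 + 16,772,800,000 = 21,183,526,000
volume = 88,640,000 + 125,500,000 + 57,520,000 + 476,500,000 = 748,160,000 m³
S = 21,183,526,000 / 748,160,000 = 28.3142 ppt

28.31 ppt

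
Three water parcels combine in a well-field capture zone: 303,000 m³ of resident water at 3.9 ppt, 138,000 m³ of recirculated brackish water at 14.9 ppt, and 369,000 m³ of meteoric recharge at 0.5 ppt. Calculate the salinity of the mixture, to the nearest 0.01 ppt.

4.23 ppt

Weighted by volume,
salt = 303,000×3.9 + 138,000×14.9 + 369,000×0.5 = 1,181,700 + 2,056,200 + 184,500 = 3,422,400
volume = 303,000 + 138,000 + 369,000 = 810,000 m³
S = 3,422,400 / 810,000 = 4.2252 ppt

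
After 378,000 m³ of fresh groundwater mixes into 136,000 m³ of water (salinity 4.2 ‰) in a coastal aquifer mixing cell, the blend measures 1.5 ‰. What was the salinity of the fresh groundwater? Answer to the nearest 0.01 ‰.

Salt balance: 136,000×4.2 + 378,000×S = 514,000×1.5
571,200 + 378,000·S = 771,000
S = (771,000 − 571,200) / 378,000 = 0.5286 ‰

0.53 ‰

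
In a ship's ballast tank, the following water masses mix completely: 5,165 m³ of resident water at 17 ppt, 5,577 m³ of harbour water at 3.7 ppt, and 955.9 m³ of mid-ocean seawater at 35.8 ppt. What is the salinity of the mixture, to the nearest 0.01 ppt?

12.20 ppt

Conserving salt mass:
salt = 5,165×17 + 5,577×3.7 + 955.9×35.8 = 87,805 + 20,634.9 + 34,221.22 = 142,661.12
volume = 5,165 + 5,577 + 955.9 = 11,697.9 m³
S = 142,661.12 / 11,697.9 = 12.1954 ppt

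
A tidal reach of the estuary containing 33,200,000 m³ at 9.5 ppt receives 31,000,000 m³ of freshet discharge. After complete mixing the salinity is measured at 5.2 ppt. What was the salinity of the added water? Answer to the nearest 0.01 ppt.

0.59 ppt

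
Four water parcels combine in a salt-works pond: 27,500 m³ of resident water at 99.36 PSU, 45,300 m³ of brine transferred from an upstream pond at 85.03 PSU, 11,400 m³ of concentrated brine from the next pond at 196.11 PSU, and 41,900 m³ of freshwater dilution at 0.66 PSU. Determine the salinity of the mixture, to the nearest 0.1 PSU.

70.2 PSU

Mass of salt is conserved:
salt = 27,500×99.36 + 45,300×85.03 + 11,400×196.11 + 41,900×0.66 = 2,732,400 + 3,851,859 + 2,235,654 + 27,654 = 8,847,567
volume = 27,500 + 45,300 + 11,400 + 41,900 = 126,100 m³
S = 8,847,567 / 126,100 = 70.163 PSU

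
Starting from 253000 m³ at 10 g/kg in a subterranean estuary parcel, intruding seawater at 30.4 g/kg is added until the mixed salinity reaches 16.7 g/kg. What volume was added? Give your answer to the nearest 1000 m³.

Salt balance: 253,000×10 + V×30.4 = (253,000+V)×16.7
2,530,000 + 30.4V = 4,225,100 + 16.7V
1,695,100 = 13.7V
V = 123,729.93 m³

124000 m³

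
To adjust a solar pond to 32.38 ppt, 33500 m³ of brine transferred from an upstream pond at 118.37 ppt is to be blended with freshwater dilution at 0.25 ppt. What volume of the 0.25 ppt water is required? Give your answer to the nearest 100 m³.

Salt balance: 33,500×118.37 + V×0.25 = (33,500+V)×32.38
3,965,395 + 0.25V = 1,084,730 + 32.38V
2,880,665 = 32.13V
V = 89,656.55 m³

89700 m³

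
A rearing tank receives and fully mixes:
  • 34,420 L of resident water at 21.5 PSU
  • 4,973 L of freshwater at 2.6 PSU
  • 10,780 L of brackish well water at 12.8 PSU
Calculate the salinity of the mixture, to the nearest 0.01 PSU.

17.76 PSU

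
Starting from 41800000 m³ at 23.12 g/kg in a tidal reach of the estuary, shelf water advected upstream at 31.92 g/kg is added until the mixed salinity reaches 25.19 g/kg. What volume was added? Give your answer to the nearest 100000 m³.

12900000 m³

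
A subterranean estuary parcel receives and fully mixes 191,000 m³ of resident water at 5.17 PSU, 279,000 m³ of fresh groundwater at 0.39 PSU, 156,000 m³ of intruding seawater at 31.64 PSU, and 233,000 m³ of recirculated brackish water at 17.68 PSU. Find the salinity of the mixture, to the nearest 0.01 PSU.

11.82 PSU

Total salt / total volume:
salt = 191,000×5.17 + 279,000×0.39 + 156,000×31.64 + 233,000×17.68 = 987,470 + 108,810 + 4,935,840 + 4,119,440 = 10,151,560
volume = 191,000 + 279,000 + 156,000 + 233,000 = 859,000 m³
S = 10,151,560 / 859,000 = 11.8179 PSU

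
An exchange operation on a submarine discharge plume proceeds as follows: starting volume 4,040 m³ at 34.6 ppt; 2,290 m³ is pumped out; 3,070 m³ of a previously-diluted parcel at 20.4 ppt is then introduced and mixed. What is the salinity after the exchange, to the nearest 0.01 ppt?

25.56 ppt

Remaining after removal: 1,750 m³ at 34.6 ppt (salt = 60,550)
After addition: salt = 60,550 + 3,070×20.4 = 123,178; volume = 4,820 m³
S = 123,178 / 4,820 = 25.5556 ppt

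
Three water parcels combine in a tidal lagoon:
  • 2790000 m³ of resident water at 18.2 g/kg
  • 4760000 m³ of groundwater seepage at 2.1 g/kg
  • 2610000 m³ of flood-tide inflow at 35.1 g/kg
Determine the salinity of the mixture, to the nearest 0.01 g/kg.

Total salt / total volume:
salt = 2,790,000×18.2 + 4,760,000×2.1 + 2,610,000×35.1 = 50,778,000 + 9,996,000 + 91,611,000 = 152,385,000
volume = 2,790,000 + 4,760,000 + 2,610,000 = 10,160,000 m³
S = 152,385,000 / 10,160,000 = 14.9985 g/kg

15.00 g/kg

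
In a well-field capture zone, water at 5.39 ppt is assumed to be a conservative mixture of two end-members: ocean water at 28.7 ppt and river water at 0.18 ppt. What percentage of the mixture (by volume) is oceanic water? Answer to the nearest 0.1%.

Let g be the oceanic fraction. Salt balance per unit volume:
g×28.7 + (1−g)×0.18 = 5.39
g = (5.39 − 0.18) / (28.7 − 0.18) = 5.21/28.52 = 0.1827

18.3%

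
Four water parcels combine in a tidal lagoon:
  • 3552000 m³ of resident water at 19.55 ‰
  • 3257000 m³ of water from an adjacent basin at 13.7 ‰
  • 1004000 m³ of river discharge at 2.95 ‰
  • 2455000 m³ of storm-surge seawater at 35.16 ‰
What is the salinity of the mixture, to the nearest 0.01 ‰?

19.80 ‰

Total salt / total volume:
salt = 3,552,000×19.55 + 3,257,000×13.7 + 1,004,000×2.95 + 2,455,000×35.16 = 69,441,600 + 44,620,900 + 2,961,800 + 86,317,800 = 203,342,100
volume = 3,552,000 + 3,257,000 + 1,004,000 + 2,455,000 = 10,268,000 m³
S = 203,342,100 / 10,268,000 = 19.8035 ‰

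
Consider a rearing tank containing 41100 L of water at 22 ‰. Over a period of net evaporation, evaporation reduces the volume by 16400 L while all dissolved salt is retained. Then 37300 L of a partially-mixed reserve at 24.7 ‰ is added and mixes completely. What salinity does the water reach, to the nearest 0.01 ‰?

After evaporation: salt = 41,100×22 = 904,200; volume = 41,100 − 16,400 = 24,700 L
After mixing: salt = 904,200 + 37,300×24.7 = 1,825,510; volume = 24,700 + 37,300 = 62,000 L
S = 1,825,510 / 62,000 = 29.4437 ‰

29.44 ‰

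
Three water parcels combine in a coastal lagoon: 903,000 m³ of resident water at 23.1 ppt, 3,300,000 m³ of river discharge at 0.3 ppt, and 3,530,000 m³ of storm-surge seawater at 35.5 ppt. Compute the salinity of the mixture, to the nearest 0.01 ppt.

19.03 ppt

Mass of salt is conserved:
salt = 903,000×23.1 + 3,300,000×0.3 + 3,530,000×35.5 = 20,859,300 + 990,000 + 125,315,000 = 147,164,300
volume = 903,000 + 3,300,000 + 3,530,000 = 7,733,000 m³
S = 147,164,300 / 7,733,000 = 19.0307 ppt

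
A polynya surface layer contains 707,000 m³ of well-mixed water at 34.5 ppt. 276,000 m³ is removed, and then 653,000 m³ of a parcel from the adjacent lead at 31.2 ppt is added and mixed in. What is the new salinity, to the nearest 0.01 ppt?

Remaining after removal: 431,000 m³ at 34.5 ppt (salt = 14,869,500)
After addition: salt = 14,869,500 + 653,000×31.2 = 35,243,100; volume = 1,084,000 m³
S = 35,243,100 / 1,084,000 = 32.5121 ppt

32.51 ppt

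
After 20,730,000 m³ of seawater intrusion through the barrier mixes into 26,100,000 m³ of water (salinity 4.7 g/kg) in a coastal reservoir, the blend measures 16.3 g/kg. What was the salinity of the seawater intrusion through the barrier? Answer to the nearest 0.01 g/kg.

Salt balance: 26,100,000×4.7 + 20,730,000×S = 46,830,000×16.3
122,670,000 + 20,730,000·S = 763,329,000
S = (763,329,000 − 122,670,000) / 20,730,000 = 30.9049 g/kg

30.90 g/kg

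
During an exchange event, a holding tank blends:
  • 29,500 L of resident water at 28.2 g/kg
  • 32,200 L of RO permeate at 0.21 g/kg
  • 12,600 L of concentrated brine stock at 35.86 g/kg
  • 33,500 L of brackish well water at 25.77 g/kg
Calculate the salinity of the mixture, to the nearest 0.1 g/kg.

By conservation of dissolved salt,
salt = 29,500×28.2 + 32,200×0.21 + 12,600×35.86 + 33,500×25.77 = 831,900 + 6,762 + 451,836 + 863,295 = 2,153,793
volume = 29,500 + 32,200 + 12,600 + 33,500 = 107,800 L
S = 2,153,793 / 107,800 = 19.98 g/kg

20.0 g/kg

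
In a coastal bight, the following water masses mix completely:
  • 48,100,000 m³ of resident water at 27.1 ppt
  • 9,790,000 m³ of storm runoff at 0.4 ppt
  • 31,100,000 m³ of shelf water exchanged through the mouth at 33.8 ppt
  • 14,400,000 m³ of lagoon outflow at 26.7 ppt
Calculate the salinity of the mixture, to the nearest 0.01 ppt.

26.53 ppt

Total salt / total volume:
salt = 48,100,000×27.1 + 9,790,000×0.4 + 31,100,000×33.8 + 14,400,000×26.7 = 1,303,510,000 + 3,916,000 + 1,051,180,000 + 384,480,000 = 2,743,086,000
volume = 48,100,000 + 9,790,000 + 31,100,000 + 14,400,000 = 103,390,000 m³
S = 2,743,086,000 / 103,390,000 = 26.5314 ppt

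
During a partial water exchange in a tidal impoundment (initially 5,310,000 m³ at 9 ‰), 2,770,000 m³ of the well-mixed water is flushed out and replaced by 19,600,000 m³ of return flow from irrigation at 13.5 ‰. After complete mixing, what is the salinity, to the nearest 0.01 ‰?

Remaining after removal: 2,540,000 m³ at 9 ‰ (salt = 22,860,000)
After addition: salt = 22,860,000 + 19,600,000×13.5 = 287,460,000; volume = 22,140,000 m³
S = 287,460,000 / 22,140,000 = 12.9837 ‰

12.98 ‰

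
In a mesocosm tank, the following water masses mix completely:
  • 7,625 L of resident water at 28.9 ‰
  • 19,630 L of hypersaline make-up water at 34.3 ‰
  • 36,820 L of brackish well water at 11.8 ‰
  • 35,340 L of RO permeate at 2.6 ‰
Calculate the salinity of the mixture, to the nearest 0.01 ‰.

14.28 ‰

Total salt / total volume:
salt = 7,625×28.9 + 19,630×34.3 + 36,820×11.8 + 35,340×2.6 = 220,362.5 + 673,309 + 434,476 + 91,884 = 1,420,031.5
volume = 7,625 + 19,630 + 36,820 + 35,340 = 99,415 L
S = 1,420,031.5 / 99,415 = 14.2839 ‰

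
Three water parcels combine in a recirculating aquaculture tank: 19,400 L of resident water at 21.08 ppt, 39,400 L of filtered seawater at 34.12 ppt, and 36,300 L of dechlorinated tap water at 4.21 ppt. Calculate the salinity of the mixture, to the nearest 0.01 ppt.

20.04 ppt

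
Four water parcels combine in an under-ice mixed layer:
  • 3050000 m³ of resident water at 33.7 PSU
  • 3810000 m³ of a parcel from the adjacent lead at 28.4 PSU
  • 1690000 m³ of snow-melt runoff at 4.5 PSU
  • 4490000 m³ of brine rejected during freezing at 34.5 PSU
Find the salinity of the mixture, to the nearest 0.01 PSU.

28.64 PSU

Total salt / total volume:
salt = 3,050,000×33.7 + 3,810,000×28.4 + 1,690,000×4.5 + 4,490,000×34.5 = 102,785,000 + 108,204,000 + 7,605,000 + 154,905,000 = 373,499,000
volume = 3,050,000 + 3,810,000 + 1,690,000 + 4,490,000 = 13,040,000 m³
S = 373,499,000 / 13,040,000 = 28.6426 PSU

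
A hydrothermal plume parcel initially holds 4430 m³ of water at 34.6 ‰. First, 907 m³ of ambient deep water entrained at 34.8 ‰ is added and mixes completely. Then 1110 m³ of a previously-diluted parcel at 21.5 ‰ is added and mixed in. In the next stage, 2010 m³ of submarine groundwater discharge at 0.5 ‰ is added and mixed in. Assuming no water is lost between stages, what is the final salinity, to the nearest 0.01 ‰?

Total salt / total volume:
Initial salt = 4,430×34.6 = 153,278
After stage 1: salt = 153,278 + 907×34.8 = 184,841.6; volume = 5,337 m³; S = 34.634 ‰
After stage 2: salt = 184,841.6 + 1,110×21.5 = 208,706.6; volume = 6,447 m³; S = 32.373 ‰
After stage 3: salt = 208,706.6 + 2,010×0.5 = 209,711.6; volume = 8,457 m³
S = 209,711.6 / 8,457 = 24.7974 ‰

24.80 ‰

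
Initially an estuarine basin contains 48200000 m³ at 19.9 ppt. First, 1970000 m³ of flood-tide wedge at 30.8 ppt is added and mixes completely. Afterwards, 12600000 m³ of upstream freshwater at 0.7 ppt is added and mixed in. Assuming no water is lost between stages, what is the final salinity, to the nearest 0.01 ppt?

By conservation of dissolved salt,
Initial salt = 48,200,000×19.9 = 959,180,000
After stage 1: salt = 959,180,000 + 1,970,000×30.8 = 1,019,856,000; volume = 50,170,000 m³; S = 20.328 ppt
After stage 2: salt = 1,019,856,000 + 12,600,000×0.7 = 1,028,676,000; volume = 62,770,000 m³
S = 1,028,676,000 / 62,770,000 = 16.388 ppt

16.39 ppt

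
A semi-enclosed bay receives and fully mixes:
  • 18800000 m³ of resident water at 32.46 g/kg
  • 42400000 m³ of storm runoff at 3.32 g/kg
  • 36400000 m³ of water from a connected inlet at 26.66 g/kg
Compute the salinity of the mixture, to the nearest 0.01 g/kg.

Salt balance:
salt = 18,800,000×32.46 + 42,400,000×3.32 + 36,400,000×26.66 = 610,248,000 + 140,768,000 + 970,424,000 = 1,721,440,000
volume = 18,800,000 + 42,400,000 + 36,400,000 = 97,600,000 m³
S = 1,721,440,000 / 97,600,000 = 17.6377 g/kg

17.64 g/kg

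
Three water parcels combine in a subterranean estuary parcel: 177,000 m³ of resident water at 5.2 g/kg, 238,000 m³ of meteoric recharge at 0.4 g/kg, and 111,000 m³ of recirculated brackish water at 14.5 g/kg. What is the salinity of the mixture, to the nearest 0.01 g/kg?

4.99 g/kg

Total salt / total volume:
salt = 177,000×5.2 + 238,000×0.4 + 111,000×14.5 = 920,400 + 95,200 + 1,609,500 = 2,625,100
volume = 177,000 + 238,000 + 111,000 = 526,000 m³
S = 2,625,100 / 526,000 = 4.9907 g/kg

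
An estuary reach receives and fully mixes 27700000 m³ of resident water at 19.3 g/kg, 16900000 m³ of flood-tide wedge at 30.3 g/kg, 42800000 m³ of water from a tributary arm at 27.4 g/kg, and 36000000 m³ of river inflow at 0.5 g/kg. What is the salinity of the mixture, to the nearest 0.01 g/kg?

Conserving salt mass:
salt = 27,700,000×19.3 + 16,900,000×30.3 + 42,800,000×27.4 + 36,000,000×0.5 = 534,610,000 + 512,070,000 + 1,172,720,000 + 18,000,000 = 2,237,400,000
volume = 27,700,000 + 16,900,000 + 42,800,000 + 36,000,000 = 123,400,000 m³
S = 2,237,400,000 / 123,400,000 = 18.1313 g/kg

18.13 g/kg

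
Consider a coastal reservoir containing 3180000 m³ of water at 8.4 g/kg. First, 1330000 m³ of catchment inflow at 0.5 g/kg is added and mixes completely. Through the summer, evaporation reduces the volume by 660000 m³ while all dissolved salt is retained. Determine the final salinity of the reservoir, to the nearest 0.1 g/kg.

7.1 g/kg

After mixing: salt = 3,180,000×8.4 + 1,330,000×0.5 = 27,377,000; volume = 4,510,000 m³
After evaporation: salt unchanged = 27,377,000; volume = 4,510,000 − 660,000 = 3,850,000 m³
S = 27,377,000 / 3,850,000 = 7.1109 g/kg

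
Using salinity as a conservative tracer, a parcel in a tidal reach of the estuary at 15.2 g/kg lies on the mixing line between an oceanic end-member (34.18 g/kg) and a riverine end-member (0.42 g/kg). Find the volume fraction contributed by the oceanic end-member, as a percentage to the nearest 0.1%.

Let g be the oceanic fraction. Salt balance per unit volume:
g×34.18 + (1−g)×0.42 = 15.2
g = (15.2 − 0.42) / (34.18 − 0.42) = 14.78/33.76 = 0.4378

43.8%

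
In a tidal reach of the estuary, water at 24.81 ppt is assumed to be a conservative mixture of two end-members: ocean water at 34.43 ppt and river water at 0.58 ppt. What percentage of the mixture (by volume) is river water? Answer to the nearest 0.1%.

28.4%

Let f be the freshwater fraction. Salt balance per unit volume:
f×0.58 + (1−f)×34.43 = 24.81
f = (34.43 − 24.81) / (34.43 − 0.58) = 9.62/33.85 = 0.2842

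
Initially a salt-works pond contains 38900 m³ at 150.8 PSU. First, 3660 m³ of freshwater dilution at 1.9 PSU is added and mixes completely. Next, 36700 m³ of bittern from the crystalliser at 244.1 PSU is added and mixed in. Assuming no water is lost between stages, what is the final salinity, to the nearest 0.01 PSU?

187.13 PSU

Weighted by volume,
Initial salt = 38,900×150.8 = 5,866,120
After stage 1: salt = 5,866,120 + 3,660×1.9 = 5,873,074; volume = 42,560 m³; S = 137.995 PSU
After stage 2: salt = 5,873,074 + 36,700×244.1 = 14,831,544; volume = 79,260 m³
S = 14,831,544 / 79,260 = 187.1252 PSU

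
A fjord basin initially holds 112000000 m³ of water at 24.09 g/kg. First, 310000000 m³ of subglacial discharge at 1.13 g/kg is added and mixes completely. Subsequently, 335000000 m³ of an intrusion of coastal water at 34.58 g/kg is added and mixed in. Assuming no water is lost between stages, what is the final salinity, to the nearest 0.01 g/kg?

19.33 g/kg

Conserving salt mass:
Initial salt = 112,000,000×24.09 = 2,698,080,000
After stage 1: salt = 2,698,080,000 + 310,000,000×1.13 = 3,048,380,000; volume = 422,000,000 m³; S = 7.224 g/kg
After stage 2: salt = 3,048,380,000 + 335,000,000×34.58 = 14,632,680,000; volume = 757,000,000 m³
S = 14,632,680,000 / 757,000,000 = 19.3298 g/kg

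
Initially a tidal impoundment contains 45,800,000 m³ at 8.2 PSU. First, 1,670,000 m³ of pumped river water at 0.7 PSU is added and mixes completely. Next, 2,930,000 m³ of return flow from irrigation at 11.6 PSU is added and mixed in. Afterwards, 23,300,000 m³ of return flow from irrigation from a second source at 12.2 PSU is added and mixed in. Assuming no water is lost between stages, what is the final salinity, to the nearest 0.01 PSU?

Mass of salt is conserved:
Initial salt = 45,800,000×8.2 = 375,560,000
After stage 1: salt = 375,560,000 + 1,670,000×0.7 = 376,729,000; volume = 47,470,000 m³; S = 7.936 PSU
After stage 2: salt = 376,729,000 + 2,930,000×11.6 = 410,717,000; volume = 50,400,000 m³; S = 8.149 PSU
After stage 3: salt = 410,717,000 + 23,300,000×12.2 = 694,977,000; volume = 73,700,000 m³
S = 694,977,000 / 73,700,000 = 9.4298 PSU

9.43 PSU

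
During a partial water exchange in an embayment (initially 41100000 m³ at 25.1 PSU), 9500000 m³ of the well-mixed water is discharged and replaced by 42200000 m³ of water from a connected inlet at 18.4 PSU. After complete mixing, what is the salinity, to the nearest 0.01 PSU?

21.27 PSU

Remaining after removal: 31,600,000 m³ at 25.1 PSU (salt = 793,160,000)
After addition: salt = 793,160,000 + 42,200,000×18.4 = 1,569,640,000; volume = 73,800,000 m³
S = 1,569,640,000 / 73,800,000 = 21.2688 PSU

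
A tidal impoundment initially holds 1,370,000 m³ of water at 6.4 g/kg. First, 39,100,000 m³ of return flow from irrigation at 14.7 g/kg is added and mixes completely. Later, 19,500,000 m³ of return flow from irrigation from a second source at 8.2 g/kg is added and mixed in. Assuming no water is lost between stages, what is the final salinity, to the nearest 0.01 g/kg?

Mass of salt is conserved:
Initial salt = 1,370,000×6.4 = 8,768,000
After stage 1: salt = 8,768,000 + 39,100,000×14.7 = 583,538,000; volume = 40,470,000 m³; S = 14.419 g/kg
After stage 2: salt = 583,538,000 + 19,500,000×8.2 = 743,438,000; volume = 59,970,000 m³
S = 743,438,000 / 59,970,000 = 12.3968 g/kg

12.40 g/kg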